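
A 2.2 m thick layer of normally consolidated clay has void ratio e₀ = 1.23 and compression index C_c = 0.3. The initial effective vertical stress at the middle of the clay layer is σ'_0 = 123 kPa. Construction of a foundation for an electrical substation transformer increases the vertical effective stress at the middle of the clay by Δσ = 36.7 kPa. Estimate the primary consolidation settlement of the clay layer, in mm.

S_c ≈ 33.6 mm

Final effective stress: σ'_f = σ'_0 + Δσ = 123 + 36.7 = 159.7 kPa.
Normally consolidated clay, so the full stress increment lies on the virgin compression line:
S_c = C_c·H/(1+e₀)·log₁₀(σ'_f/σ'_0) = 0.3×2.2/(1+1.23)×log₁₀(159.7/123)
    = 0.29596 × 0.1134 = 0.03356 m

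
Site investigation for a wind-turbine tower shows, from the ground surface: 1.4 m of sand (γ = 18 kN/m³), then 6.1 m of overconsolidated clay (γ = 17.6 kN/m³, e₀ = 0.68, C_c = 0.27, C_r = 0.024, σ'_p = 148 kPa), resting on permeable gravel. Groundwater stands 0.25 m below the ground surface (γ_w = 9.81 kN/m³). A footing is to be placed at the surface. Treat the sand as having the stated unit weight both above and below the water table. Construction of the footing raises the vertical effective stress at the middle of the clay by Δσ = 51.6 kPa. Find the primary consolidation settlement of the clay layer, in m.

S_c ≈ 0.0326 m

Mid-depth of clay below the ground surface: z = 1.4 + 6.1/2 = 4.45 m.
Total vertical stress at mid-clay: σ_v = 18×1.4 + 17.6×3.05 = 78.88 kPa.
Pore pressure: u = 9.81×(4.45 − 0.25) = 41.202 kPa.
Initial effective stress: σ'_0 = σ_v − u = 78.88 − 41.202 = 37.678 kPa.
Final effective stress: σ'_f = 37.678 + 51.6 = 89.278 kPa.
σ'_f = 89.278 ≤ σ'_p = 148 kPa, so the clay remains overconsolidated and only the recompression index applies:
S_c = C_r·H/(1+e₀)·log₁₀(σ'_f/σ'_0) = 0.024×6.1/1.68×log₁₀(89.278/37.678)
    = 0.087144 × 0.37466 = 0.03265 m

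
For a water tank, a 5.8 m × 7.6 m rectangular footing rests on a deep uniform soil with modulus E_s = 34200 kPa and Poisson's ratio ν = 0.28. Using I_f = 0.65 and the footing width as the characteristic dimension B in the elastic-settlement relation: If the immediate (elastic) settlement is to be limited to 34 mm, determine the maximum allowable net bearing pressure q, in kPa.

q ≈ 335 kPa

S_e = q·B·(1−ν²)/E_s · I_f  ⇒  q = S_e·E_s / (B·(1−ν²)·I_f).
q = 0.034 × 34200 / (5.8 × 0.9216 × 0.65) = 334.7 kPa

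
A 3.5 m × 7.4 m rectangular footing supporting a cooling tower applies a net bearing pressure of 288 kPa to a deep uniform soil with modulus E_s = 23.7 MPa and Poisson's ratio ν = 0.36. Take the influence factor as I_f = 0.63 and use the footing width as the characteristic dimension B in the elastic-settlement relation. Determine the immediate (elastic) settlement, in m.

S_e ≈ 0.0233 m

Immediate (elastic) settlement: S_e = q·B·(1−ν²)/E_s · I_f.
E_s = 23.7 MPa = 23700 kPa.
S_e = 288 × 3.5 × (1 − 0.36²) / 23700 × 0.63
    = 288 × 3.5 × 0.8704 / 23700 × 0.63
    = 0.02332 m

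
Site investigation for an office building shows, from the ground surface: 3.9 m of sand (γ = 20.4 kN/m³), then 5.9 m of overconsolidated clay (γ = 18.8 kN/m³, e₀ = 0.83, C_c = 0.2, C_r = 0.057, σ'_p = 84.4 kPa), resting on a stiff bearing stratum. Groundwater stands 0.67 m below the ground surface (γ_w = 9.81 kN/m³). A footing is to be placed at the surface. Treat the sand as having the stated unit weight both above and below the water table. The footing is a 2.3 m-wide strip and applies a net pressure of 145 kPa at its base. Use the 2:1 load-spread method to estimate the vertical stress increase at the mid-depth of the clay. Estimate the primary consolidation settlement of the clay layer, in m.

S_c ≈ 0.0864 m

Mid-depth of clay below the ground surface: z = 3.9 + 5.9/2 = 6.85 m.
Total vertical stress at mid-clay: σ_v = 20.4×3.9 + 18.8×2.95 = 135.02 kPa.
Pore pressure: u = 9.81×(6.85 − 0.67) = 60.626 kPa.
Initial effective stress: σ'_0 = σ_v − u = 135.02 − 60.626 = 74.394 kPa.
Stress increase at mid-clay by the 2:1 spreading method:
Δσ = qB/(B+z) = 145×2.3/(2.3+6.85) = 36.448 kPa
Final effective stress: σ'_f = 74.394 + 36.448 = 110.84 kPa.
σ'_f = 110.84 > σ'_p = 84.4 kPa, so the stress path crosses the preconsolidation pressure — recompression up to σ'_p, then virgin compression beyond:
S_c = H/(1+e₀)·[C_r·log₁₀(σ'_p/σ'_0) + C_c·log₁₀(σ'_f/σ'_p)]
    = 5.9/1.83 × [0.057×log₁₀(84.4/74.394) + 0.2×log₁₀(110.84/84.4)]
    = 3.224 × [0.0031239 + 0.023671] = 0.08639 m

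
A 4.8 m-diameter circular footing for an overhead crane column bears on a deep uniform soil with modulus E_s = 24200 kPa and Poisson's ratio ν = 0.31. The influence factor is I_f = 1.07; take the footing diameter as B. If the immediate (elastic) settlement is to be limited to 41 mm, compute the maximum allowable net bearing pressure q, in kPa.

S_e = q·B·(1−ν²)/E_s · I_f  ⇒  q = S_e·E_s / (B·(1−ν²)·I_f).
q = 0.041 × 24200 / (4.8 × 0.9039 × 1.07) = 213.7 kPa

q ≈ 214 kPa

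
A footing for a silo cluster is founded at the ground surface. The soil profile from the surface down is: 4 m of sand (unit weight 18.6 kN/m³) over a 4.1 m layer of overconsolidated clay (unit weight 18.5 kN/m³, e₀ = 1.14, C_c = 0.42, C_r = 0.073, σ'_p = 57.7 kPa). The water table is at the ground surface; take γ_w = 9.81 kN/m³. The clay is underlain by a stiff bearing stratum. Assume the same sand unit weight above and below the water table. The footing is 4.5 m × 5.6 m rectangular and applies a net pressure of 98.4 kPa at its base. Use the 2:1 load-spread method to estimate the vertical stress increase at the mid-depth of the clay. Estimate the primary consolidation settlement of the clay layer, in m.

Mid-depth of clay below the ground surface: z = 4 + 4.1/2 = 6.05 m.
Total vertical stress at mid-clay: σ_v = 18.6×4 + 18.5×2.05 = 112.33 kPa.
Pore pressure: u = 9.81×(6.05 − 0) = 59.351 kPa.
Initial effective stress: σ'_0 = σ_v − u = 112.33 − 59.351 = 52.979 kPa.
Stress increase at mid-clay by the 2:1 spreading method:
Δσ = qBL/((B+z)(L+z)) = 98.4×4.5×5.6/((4.5+6.05)(5.6+6.05)) = 20.175 kPa
Final effective stress: σ'_f = 52.979 + 20.175 = 73.154 kPa.
σ'_f = 73.154 > σ'_p = 57.7 kPa, so the stress path crosses the preconsolidation pressure — recompression up to σ'_p, then virgin compression beyond:
S_c = H/(1+e₀)·[C_r·log₁₀(σ'_p/σ'_0) + C_c·log₁₀(σ'_f/σ'_p)]
    = 4.1/2.14 × [0.073×log₁₀(57.7/52.979) + 0.42×log₁₀(73.154/57.7)]
    = 1.9159 × [0.0027063 + 0.043286] = 0.08812 m

S_c ≈ 0.0881 m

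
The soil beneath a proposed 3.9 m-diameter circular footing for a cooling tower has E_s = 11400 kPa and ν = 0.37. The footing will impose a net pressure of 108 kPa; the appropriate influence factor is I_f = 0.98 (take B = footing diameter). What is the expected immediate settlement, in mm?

S_e ≈ 31.3 mm

Immediate (elastic) settlement: S_e = q·B·(1−ν²)/E_s · I_f.
S_e = 108 × 3.9 × (1 − 0.37²) / 11400 × 0.98
    = 108 × 3.9 × 0.8631 / 11400 × 0.98
    = 0.03125 m = 31.25 mm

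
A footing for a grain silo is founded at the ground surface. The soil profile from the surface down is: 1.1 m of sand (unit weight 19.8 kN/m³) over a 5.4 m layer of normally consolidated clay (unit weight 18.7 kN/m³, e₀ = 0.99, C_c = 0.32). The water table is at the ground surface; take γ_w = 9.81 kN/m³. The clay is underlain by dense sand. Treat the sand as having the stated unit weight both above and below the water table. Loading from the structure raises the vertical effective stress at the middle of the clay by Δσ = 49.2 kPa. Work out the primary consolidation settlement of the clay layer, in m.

Mid-depth of clay below the ground surface: z = 1.1 + 5.4/2 = 3.8 m.
Total vertical stress at mid-clay: σ_v = 19.8×1.1 + 18.7×2.7 = 72.27 kPa.
Pore pressure: u = 9.81×(3.8 − 0) = 37.278 kPa.
Initial effective stress: σ'_0 = σ_v − u = 72.27 − 37.278 = 34.992 kPa.
Final effective stress: σ'_f = σ'_0 + Δσ = 34.992 + 49.2 = 84.192 kPa.
Normally consolidated clay, so the full stress increment lies on the virgin compression line:
S_c = C_c·H/(1+e₀)·log₁₀(σ'_f/σ'_0) = 0.32×5.4/(1+0.99)×log₁₀(84.192/34.992)
    = 0.86834 × 0.3813 = 0.3311 m

S_c ≈ 0.331 m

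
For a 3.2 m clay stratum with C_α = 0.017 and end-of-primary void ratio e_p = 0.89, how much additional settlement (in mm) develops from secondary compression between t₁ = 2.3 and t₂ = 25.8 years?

Secondary compression: S_s = C_α·H/(1+e_p)·log₁₀(t₂/t₁)
S_s = 0.017×3.2/(1+0.89)×log₁₀(25.8/2.3)
    = 0.02878 × 1.05 = 0.03022 m

S_s ≈ 30.2 mm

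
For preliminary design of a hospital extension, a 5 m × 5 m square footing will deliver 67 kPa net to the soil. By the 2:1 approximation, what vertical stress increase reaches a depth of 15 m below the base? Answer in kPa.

Δσ_z ≈ 4.19 kPa

By the 2:1 method the load spreads at 1 horizontal : 2 vertical, so at depth z the loaded area has grown by z in each plan dimension:
Δσ = qBL/((B+z)(L+z)) = 67×5×5/((5+15)(5+15)) = 4.1875 kPa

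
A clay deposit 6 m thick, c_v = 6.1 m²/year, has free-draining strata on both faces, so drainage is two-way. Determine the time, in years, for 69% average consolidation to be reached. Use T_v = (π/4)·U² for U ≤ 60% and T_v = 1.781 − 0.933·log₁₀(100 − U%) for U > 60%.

Drainage path length: H_d = H/2 = 3 m (double drainage).
U > 60%: T_v = 1.781 − 0.933·log₁₀(100 − 69) = 0.38956.
t = T_v·H_d²/c_v = 0.38956×3²/6.1 = 0.5748 years.

t ≈ 0.575 years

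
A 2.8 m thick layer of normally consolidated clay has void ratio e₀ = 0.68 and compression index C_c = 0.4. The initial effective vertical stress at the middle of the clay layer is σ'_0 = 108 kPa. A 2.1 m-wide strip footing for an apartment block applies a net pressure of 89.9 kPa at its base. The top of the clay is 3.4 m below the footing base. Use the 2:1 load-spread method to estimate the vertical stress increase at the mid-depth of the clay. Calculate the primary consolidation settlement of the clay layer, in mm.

Mid-depth of clay below the footing base: z = 3.4 + 2.8/2 = 4.8 m.
Stress increase at mid-clay by the 2:1 spreading method:
Δσ = qB/(B+z) = 89.9×2.1/(2.1+4.8) = 27.361 kPa
Final effective stress: σ'_f = σ'_0 + Δσ = 108 + 27.361 = 135.36 kPa.
Normally consolidated clay, so the full stress increment lies on the virgin compression line:
S_c = C_c·H/(1+e₀)·log₁₀(σ'_f/σ'_0) = 0.4×2.8/(1+0.68)×log₁₀(135.36/108)
    = 0.66667 × 0.098067 = 0.06538 m

S_c ≈ 65.4 mm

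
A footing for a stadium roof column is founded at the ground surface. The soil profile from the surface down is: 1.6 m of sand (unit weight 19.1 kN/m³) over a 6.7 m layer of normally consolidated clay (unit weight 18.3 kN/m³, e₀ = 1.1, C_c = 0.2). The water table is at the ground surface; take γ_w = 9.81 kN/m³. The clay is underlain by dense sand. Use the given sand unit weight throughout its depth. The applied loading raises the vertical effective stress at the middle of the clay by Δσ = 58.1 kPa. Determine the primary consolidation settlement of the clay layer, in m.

S_c ≈ 0.236 m

Mid-depth of clay below the ground surface: z = 1.6 + 6.7/2 = 4.95 m.
Total vertical stress at mid-clay: σ_v = 19.1×1.6 + 18.3×3.35 = 91.865 kPa.
Pore pressure: u = 9.81×(4.95 − 0) = 48.56 kPa.
Initial effective stress: σ'_0 = σ_v − u = 91.865 − 48.56 = 43.305 kPa.
Final effective stress: σ'_f = σ'_0 + Δσ = 43.305 + 58.1 = 101.41 kPa.
Normally consolidated clay, so the full stress increment lies on the virgin compression line:
S_c = C_c·H/(1+e₀)·log₁₀(σ'_f/σ'_0) = 0.2×6.7/(1+1.1)×log₁₀(101.41/43.305)
    = 0.6381 × 0.36954 = 0.2358 m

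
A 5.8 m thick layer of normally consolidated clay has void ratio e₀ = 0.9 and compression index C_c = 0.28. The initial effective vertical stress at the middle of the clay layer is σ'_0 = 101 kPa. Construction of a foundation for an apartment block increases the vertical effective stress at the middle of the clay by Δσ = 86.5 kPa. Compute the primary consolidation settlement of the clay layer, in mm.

S_c ≈ 230 mm

Final effective stress: σ'_f = σ'_0 + Δσ = 101 + 86.5 = 187.5 kPa.
Normally consolidated clay, so the full stress increment lies on the virgin compression line:
S_c = C_c·H/(1+e₀)·log₁₀(σ'_f/σ'_0) = 0.28×5.8/(1+0.9)×log₁₀(187.5/101)
    = 0.85474 × 0.26868 = 0.2297 m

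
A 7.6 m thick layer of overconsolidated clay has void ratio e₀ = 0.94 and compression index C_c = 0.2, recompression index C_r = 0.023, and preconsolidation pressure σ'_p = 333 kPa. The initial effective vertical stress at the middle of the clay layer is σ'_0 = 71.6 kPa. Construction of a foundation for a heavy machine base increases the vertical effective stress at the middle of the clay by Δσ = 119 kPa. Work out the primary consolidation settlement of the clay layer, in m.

S_c ≈ 0.0383 m

Final effective stress: σ'_f = 71.6 + 119 = 190.6 kPa.
σ'_f = 190.6 ≤ σ'_p = 333 kPa, so the clay remains overconsolidated and only the recompression index applies:
S_c = C_r·H/(1+e₀)·log₁₀(σ'_f/σ'_0) = 0.023×7.6/1.94×log₁₀(190.6/71.6)
    = 0.090103 × 0.42521 = 0.03831 m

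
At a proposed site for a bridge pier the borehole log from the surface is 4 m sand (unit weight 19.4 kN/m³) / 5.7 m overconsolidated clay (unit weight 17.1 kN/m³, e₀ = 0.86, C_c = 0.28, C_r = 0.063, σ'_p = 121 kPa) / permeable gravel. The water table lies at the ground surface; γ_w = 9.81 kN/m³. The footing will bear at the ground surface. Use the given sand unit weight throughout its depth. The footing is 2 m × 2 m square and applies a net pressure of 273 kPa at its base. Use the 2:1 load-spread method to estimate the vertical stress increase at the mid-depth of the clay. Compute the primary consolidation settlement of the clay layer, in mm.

S_c ≈ 17.7 mm

Mid-depth of clay below the ground surface: z = 4 + 5.7/2 = 6.85 m.
Total vertical stress at mid-clay: σ_v = 19.4×4 + 17.1×2.85 = 126.34 kPa.
Pore pressure: u = 9.81×(6.85 − 0) = 67.198 kPa.
Initial effective stress: σ'_0 = σ_v − u = 126.34 − 67.198 = 59.142 kPa.
Stress increase at mid-clay by the 2:1 spreading method:
Δσ = qBL/((B+z)(L+z)) = 273×2×2/((2+6.85)(2+6.85)) = 13.942 kPa
Final effective stress: σ'_f = 59.142 + 13.942 = 73.084 kPa.
σ'_f = 73.084 ≤ σ'_p = 121 kPa, so the clay remains overconsolidated and only the recompression index applies:
S_c = C_r·H/(1+e₀)·log₁₀(σ'_f/σ'_0) = 0.063×5.7/1.86×log₁₀(73.084/59.142)
    = 0.19306 × 0.091926 = 0.01775 m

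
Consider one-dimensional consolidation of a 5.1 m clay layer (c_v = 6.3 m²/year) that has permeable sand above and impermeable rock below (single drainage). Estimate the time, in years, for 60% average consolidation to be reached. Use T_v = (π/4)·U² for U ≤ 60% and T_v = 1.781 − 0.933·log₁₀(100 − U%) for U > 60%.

t ≈ 1.17 years

Drainage path length: H_d = H = 5.1 m (single drainage).
U ≤ 60%: T_v = (π/4)·U² = (π/4)×0.6² = 0.28274.
t = T_v·H_d²/c_v = 0.28274×5.1²/6.3 = 1.167 years.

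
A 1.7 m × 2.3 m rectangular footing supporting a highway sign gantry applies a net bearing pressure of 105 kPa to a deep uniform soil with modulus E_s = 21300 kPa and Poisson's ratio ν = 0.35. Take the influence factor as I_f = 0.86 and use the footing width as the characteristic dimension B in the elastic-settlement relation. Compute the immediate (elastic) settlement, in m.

S_e ≈ 0.00632 m

Immediate (elastic) settlement: S_e = q·B·(1−ν²)/E_s · I_f.
S_e = 105 × 1.7 × (1 − 0.35²) / 21300 × 0.86
    = 105 × 1.7 × 0.8775 / 21300 × 0.86
    = 0.006324 m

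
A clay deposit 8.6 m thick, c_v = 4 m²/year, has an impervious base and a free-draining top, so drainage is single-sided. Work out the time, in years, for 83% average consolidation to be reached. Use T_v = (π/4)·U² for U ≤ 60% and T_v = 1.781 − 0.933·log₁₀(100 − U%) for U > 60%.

Drainage path length: H_d = H = 8.6 m (single drainage).
U > 60%: T_v = 1.781 − 0.933·log₁₀(100 − 83) = 0.63299.
t = T_v·H_d²/c_v = 0.63299×8.6²/4 = 11.7 years.

t ≈ 11.7 years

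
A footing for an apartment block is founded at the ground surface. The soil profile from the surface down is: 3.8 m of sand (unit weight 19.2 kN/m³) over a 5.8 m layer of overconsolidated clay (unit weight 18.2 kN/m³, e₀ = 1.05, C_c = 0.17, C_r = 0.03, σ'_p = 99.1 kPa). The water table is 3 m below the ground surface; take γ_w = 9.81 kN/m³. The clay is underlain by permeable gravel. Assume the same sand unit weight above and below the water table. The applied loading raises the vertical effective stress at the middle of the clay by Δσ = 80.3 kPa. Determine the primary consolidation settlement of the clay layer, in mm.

S_c ≈ 116 mm

Mid-depth of clay below the ground surface: z = 3.8 + 5.8/2 = 6.7 m.
Total vertical stress at mid-clay: σ_v = 19.2×3.8 + 18.2×2.9 = 125.74 kPa.
Pore pressure: u = 9.81×(6.7 − 3) = 36.297 kPa.
Initial effective stress: σ'_0 = σ_v − u = 125.74 − 36.297 = 89.443 kPa.
Final effective stress: σ'_f = 89.443 + 80.3 = 169.74 kPa.
σ'_f = 169.74 > σ'_p = 99.1 kPa, so the stress path crosses the preconsolidation pressure — recompression up to σ'_p, then virgin compression beyond:
S_c = H/(1+e₀)·[C_r·log₁₀(σ'_p/σ'_0) + C_c·log₁₀(σ'_f/σ'_p)]
    = 5.8/2.05 × [0.03×log₁₀(99.1/89.443) + 0.17×log₁₀(169.74/99.1)]
    = 2.8293 × [0.0013358 + 0.039731] = 0.1162 m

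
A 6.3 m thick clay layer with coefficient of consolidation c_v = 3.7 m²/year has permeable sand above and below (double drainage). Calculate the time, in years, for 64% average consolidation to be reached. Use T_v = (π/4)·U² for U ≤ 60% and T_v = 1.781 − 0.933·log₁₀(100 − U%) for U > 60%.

t ≈ 0.882 years

Drainage path length: H_d = H/2 = 3.15 m (double drainage).
U > 60%: T_v = 1.781 − 0.933·log₁₀(100 − 64) = 0.32897.
t = T_v·H_d²/c_v = 0.32897×3.15²/3.7 = 0.8822 years.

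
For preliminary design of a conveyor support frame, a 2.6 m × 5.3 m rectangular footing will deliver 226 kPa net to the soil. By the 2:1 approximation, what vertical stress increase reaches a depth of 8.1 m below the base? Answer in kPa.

Δσ_z ≈ 21.7 kPa

By the 2:1 method the load spreads at 1 horizontal : 2 vertical, so at depth z the loaded area has grown by z in each plan dimension:
Δσ = qBL/((B+z)(L+z)) = 226×2.6×5.3/((2.6+8.1)(5.3+8.1)) = 21.72 kPa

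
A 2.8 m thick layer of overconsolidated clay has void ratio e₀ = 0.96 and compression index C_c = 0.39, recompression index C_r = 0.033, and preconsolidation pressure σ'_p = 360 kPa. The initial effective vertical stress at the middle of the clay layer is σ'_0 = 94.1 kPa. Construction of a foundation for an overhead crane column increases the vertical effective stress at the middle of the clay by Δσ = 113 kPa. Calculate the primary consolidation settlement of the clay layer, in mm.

Final effective stress: σ'_f = 94.1 + 113 = 207.1 kPa.
σ'_f = 207.1 ≤ σ'_p = 360 kPa, so the clay remains overconsolidated and only the recompression index applies:
S_c = C_r·H/(1+e₀)·log₁₀(σ'_f/σ'_0) = 0.033×2.8/1.96×log₁₀(207.1/94.1)
    = 0.047144 × 0.34259 = 0.01615 m

S_c ≈ 16.2 mm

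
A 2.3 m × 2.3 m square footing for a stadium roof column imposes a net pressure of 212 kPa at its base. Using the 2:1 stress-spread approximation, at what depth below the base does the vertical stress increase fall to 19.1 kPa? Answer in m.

z ≈ 5.36 m

2:1 spreading — at depth z the loaded area has grown by z in each plan dimension:
qB²/(B+z)² = Δσ_z ⇒ z = B(√(q/Δσ_z) − 1) = 2.3×(√(212/19.1) − 1) = 5.363 m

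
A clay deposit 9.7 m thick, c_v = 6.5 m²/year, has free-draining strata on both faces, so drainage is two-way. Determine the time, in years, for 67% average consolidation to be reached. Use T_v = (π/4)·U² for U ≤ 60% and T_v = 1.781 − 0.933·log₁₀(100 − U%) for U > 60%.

Drainage path length: H_d = H/2 = 4.85 m (double drainage).
U > 60%: T_v = 1.781 − 0.933·log₁₀(100 − 67) = 0.36423.
t = T_v·H_d²/c_v = 0.36423×4.85²/6.5 = 1.318 years.

t ≈ 1.32 years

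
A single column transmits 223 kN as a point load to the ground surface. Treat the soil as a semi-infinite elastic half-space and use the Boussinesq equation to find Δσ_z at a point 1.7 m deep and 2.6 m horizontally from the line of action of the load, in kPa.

Boussinesq vertical stress below a point load on an elastic half-space:
Δσ_z = 3P/(2πz²) · [1 + (r/z)²]^(−5/2)
r/z = 2.6/1.7 = 1.5294; [1+(r/z)²]^(−5/2) = 0.049082.
Δσ_z = 3×223/(2π×1.7²) × 0.049082 = 36.842 × 0.049082 = 1.808 kPa

Δσ_z ≈ 1.81 kPa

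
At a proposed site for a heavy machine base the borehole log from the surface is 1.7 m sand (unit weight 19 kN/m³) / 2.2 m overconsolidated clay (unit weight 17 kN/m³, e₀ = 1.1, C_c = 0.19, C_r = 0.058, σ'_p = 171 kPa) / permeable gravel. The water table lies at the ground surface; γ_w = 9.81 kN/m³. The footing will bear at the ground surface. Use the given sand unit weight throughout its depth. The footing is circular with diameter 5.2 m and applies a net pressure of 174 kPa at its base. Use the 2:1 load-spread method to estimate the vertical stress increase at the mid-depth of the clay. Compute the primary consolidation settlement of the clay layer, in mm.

S_c ≈ 37.4 mm

Mid-depth of clay below the ground surface: z = 1.7 + 2.2/2 = 2.8 m.
Total vertical stress at mid-clay: σ_v = 19×1.7 + 17×1.1 = 51 kPa.
Pore pressure: u = 9.81×(2.8 − 0) = 27.468 kPa.
Initial effective stress: σ'_0 = σ_v − u = 51 − 27.468 = 23.532 kPa.
Stress increase at mid-clay by the 2:1 spreading method:
Δσ ≈ qD²/(D+z)² = 174×5.2²/(5.2+2.8)² = 73.515 kPa
Final effective stress: σ'_f = 23.532 + 73.515 = 97.047 kPa.
σ'_f = 97.047 ≤ σ'_p = 171 kPa, so the clay remains overconsolidated and only the recompression index applies:
S_c = C_r·H/(1+e₀)·log₁₀(σ'_f/σ'_0) = 0.058×2.2/2.1×log₁₀(97.047/23.532)
    = 0.060761 × 0.61532 = 0.03739 m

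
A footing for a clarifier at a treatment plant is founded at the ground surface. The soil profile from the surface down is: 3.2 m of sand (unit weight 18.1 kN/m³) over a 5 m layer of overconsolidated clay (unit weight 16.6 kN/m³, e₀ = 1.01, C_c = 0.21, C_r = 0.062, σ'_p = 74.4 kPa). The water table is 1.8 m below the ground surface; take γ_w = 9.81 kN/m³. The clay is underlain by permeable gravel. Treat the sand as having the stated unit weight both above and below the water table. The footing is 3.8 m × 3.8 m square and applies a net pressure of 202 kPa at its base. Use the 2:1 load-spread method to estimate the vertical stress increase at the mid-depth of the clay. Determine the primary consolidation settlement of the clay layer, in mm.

Mid-depth of clay below the ground surface: z = 3.2 + 5/2 = 5.7 m.
Total vertical stress at mid-clay: σ_v = 18.1×3.2 + 16.6×2.5 = 99.42 kPa.
Pore pressure: u = 9.81×(5.7 − 1.8) = 38.259 kPa.
Initial effective stress: σ'_0 = σ_v − u = 99.42 − 38.259 = 61.161 kPa.
Stress increase at mid-clay by the 2:1 spreading method:
Δσ = qBL/((B+z)(L+z)) = 202×3.8×3.8/((3.8+5.7)(3.8+5.7)) = 32.32 kPa
Final effective stress: σ'_f = 61.161 + 32.32 = 93.481 kPa.
σ'_f = 93.481 > σ'_p = 74.4 kPa, so the stress path crosses the preconsolidation pressure — recompression up to σ'_p, then virgin compression beyond:
S_c = H/(1+e₀)·[C_r·log₁₀(σ'_p/σ'_0) + C_c·log₁₀(σ'_f/σ'_p)]
    = 5/2.01 × [0.062×log₁₀(74.4/61.161) + 0.21×log₁₀(93.481/74.4)]
    = 2.4876 × [0.0052761 + 0.020822] = 0.06492 m

S_c ≈ 64.9 mm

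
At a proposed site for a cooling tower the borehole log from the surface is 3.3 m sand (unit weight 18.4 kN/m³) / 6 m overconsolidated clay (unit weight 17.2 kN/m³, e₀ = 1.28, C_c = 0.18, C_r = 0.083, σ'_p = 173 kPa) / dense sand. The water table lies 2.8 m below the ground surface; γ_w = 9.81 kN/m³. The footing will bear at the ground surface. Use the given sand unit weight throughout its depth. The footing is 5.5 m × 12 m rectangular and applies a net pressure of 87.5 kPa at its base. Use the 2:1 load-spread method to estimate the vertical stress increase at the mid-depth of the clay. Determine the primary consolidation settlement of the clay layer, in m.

Mid-depth of clay below the ground surface: z = 3.3 + 6/2 = 6.3 m.
Total vertical stress at mid-clay: σ_v = 18.4×3.3 + 17.2×3 = 112.32 kPa.
Pore pressure: u = 9.81×(6.3 − 2.8) = 34.335 kPa.
Initial effective stress: σ'_0 = σ_v − u = 112.32 − 34.335 = 77.985 kPa.
Stress increase at mid-clay by the 2:1 spreading method:
Δσ = qBL/((B+z)(L+z)) = 87.5×5.5×12/((5.5+6.3)(12+6.3)) = 26.744 kPa
Final effective stress: σ'_f = 77.985 + 26.744 = 104.73 kPa.
σ'_f = 104.73 ≤ σ'_p = 173 kPa, so the clay remains overconsolidated and only the recompression index applies:
S_c = C_r·H/(1+e₀)·log₁₀(σ'_f/σ'_0) = 0.083×6/2.28×log₁₀(104.73/77.985)
    = 0.21842 × 0.12806 = 0.02797 m

S_c ≈ 0.028 m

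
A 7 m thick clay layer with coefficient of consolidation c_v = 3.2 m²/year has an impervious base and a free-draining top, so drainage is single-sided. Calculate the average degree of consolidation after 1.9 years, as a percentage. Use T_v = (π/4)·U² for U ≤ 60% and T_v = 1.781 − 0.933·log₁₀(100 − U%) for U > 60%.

U ≈ 39.7 %

Drainage path length: H_d = H = 7 m (single drainage).
T_v = c_v·t/H_d² = 3.2×1.9/7² = 0.12408.
T_v = 0.12408 corresponds to the U ≤ 60% branch:
U = √(4T_v/π) = 0.3975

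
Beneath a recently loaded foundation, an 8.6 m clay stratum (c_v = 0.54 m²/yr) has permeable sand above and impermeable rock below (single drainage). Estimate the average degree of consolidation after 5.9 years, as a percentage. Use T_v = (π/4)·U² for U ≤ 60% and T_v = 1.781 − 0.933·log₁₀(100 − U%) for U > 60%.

U ≈ 23.4 %

Drainage path length: H_d = H = 8.6 m (single drainage).
T_v = c_v·t/H_d² = 0.54×5.9/8.6² = 0.043077.
T_v = 0.043077 corresponds to the U ≤ 60% branch:
U = √(4T_v/π) = 0.2342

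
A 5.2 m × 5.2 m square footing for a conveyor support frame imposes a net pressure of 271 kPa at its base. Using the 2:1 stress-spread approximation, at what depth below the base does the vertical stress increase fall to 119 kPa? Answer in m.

2:1 spreading — at depth z the loaded area has grown by z in each plan dimension:
qB²/(B+z)² = Δσ_z ⇒ z = B(√(q/Δσ_z) − 1) = 5.2×(√(271/119) − 1) = 2.647 m

z ≈ 2.65 m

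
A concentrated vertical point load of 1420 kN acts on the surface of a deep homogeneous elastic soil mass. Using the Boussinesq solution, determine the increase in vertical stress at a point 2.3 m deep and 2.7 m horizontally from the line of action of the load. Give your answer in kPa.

Boussinesq vertical stress below a point load on an elastic half-space:
Δσ_z = 3P/(2πz²) · [1 + (r/z)²]^(−5/2)
r/z = 2.7/2.3 = 1.1739; [1+(r/z)²]^(−5/2) = 0.11467.
Δσ_z = 3×1420/(2π×2.3²) × 0.11467 = 128.17 × 0.11467 = 14.7 kPa

Δσ_z ≈ 14.7 kPa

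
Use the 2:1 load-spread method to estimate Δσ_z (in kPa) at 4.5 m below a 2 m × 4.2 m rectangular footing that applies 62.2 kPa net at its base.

Δσ_z ≈ 9.24 kPa

By the 2:1 method the load spreads at 1 horizontal : 2 vertical, so at depth z the loaded area has grown by z in each plan dimension:
Δσ = qBL/((B+z)(L+z)) = 62.2×2×4.2/((2+4.5)(4.2+4.5)) = 9.2393 kPa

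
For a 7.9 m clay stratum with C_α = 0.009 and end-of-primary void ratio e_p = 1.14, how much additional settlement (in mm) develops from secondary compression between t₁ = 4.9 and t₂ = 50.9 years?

S_s ≈ 33.8 mm

Secondary compression: S_s = C_α·H/(1+e_p)·log₁₀(t₂/t₁)
S_s = 0.009×7.9/(1+1.14)×log₁₀(50.9/4.9)
    = 0.03322 × 1.017 = 0.03377 m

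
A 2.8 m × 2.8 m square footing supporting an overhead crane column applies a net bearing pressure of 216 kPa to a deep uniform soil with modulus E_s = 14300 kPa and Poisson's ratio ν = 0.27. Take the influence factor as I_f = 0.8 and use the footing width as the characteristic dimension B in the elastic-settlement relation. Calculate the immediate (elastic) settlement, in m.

S_e ≈ 0.0314 m

Immediate (elastic) settlement: S_e = q·B·(1−ν²)/E_s · I_f.
S_e = 216 × 2.8 × (1 − 0.27²) / 14300 × 0.8
    = 216 × 2.8 × 0.9271 / 14300 × 0.8
    = 0.03137 m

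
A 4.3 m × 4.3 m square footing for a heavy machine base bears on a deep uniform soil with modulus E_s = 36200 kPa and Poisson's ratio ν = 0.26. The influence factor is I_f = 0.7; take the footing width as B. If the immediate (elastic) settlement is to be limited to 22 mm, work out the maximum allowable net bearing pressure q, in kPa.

q ≈ 284 kPa

S_e = q·B·(1−ν²)/E_s · I_f  ⇒  q = S_e·E_s / (B·(1−ν²)·I_f).
q = 0.022 × 36200 / (4.3 × 0.9324 × 0.7) = 283.8 kPa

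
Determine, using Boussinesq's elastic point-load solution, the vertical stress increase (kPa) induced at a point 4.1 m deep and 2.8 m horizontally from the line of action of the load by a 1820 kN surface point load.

Δσ_z ≈ 19.9 kPa

Boussinesq vertical stress below a point load on an elastic half-space:
Δσ_z = 3P/(2πz²) · [1 + (r/z)²]^(−5/2)
r/z = 2.8/4.1 = 0.68293; [1+(r/z)²]^(−5/2) = 0.38404.
Δσ_z = 3×1820/(2π×4.1²) × 0.38404 = 51.695 × 0.38404 = 19.85 kPa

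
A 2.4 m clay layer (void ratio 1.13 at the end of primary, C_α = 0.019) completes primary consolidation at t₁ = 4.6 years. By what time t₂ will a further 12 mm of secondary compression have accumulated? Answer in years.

S_s = C_α·H/(1+e_p)·log₁₀(t₂/t₁) ⇒ log₁₀(t₂/t₁) = S_s·(1+e_p)/(C_α·H).
log₁₀(t₂/t₁) = 0.012 × (1+1.13) / (0.019×2.4) = 0.5605
t₂ = t₁ × 10^0.5605 = 4.6 × 3.635 = 16.72 years

t₂ ≈ 16.7 years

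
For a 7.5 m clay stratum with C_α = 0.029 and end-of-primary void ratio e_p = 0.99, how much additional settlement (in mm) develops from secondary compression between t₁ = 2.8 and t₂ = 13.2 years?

Secondary compression: S_s = C_α·H/(1+e_p)·log₁₀(t₂/t₁)
S_s = 0.029×7.5/(1+0.99)×log₁₀(13.2/2.8)
    = 0.1093 × 0.6734 = 0.0736 m

S_s ≈ 73.6 mm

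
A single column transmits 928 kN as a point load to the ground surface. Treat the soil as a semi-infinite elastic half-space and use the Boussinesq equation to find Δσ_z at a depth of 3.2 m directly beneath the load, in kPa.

Δσ_z ≈ 43.3 kPa

Boussinesq vertical stress below a point load on an elastic half-space:
Δσ_z = 3P/(2πz²) · [1 + (r/z)²]^(−5/2)
r/z = 0/3.2 = 0; [1+(r/z)²]^(−5/2) = 1.
Δσ_z = 3×928/(2π×3.2²) × 1 = 43.27 × 1 = 43.27 kPa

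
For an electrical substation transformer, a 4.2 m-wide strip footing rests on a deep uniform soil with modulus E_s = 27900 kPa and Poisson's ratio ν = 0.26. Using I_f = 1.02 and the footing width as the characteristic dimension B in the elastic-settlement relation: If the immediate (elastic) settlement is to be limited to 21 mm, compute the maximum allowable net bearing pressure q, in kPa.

S_e = q·B·(1−ν²)/E_s · I_f  ⇒  q = S_e·E_s / (B·(1−ν²)·I_f).
q = 0.021 × 27900 / (4.2 × 0.9324 × 1.02) = 146.7 kPa

q ≈ 147 kPa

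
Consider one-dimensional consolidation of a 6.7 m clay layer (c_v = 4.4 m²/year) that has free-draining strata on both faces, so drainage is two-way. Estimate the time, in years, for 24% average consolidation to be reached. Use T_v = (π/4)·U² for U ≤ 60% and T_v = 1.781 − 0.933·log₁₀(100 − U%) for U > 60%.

t ≈ 0.115 years

Drainage path length: H_d = H/2 = 3.35 m (double drainage).
U ≤ 60%: T_v = (π/4)·U² = (π/4)×0.24² = 0.045239.
t = T_v·H_d²/c_v = 0.045239×3.35²/4.4 = 0.1154 years.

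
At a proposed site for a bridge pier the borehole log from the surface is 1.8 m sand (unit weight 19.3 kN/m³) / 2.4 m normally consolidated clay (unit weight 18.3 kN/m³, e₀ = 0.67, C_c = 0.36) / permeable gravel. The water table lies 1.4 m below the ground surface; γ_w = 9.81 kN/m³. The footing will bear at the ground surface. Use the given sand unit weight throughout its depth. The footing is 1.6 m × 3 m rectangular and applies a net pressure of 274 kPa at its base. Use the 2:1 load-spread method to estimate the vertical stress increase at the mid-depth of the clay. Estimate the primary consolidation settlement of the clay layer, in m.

Mid-depth of clay below the ground surface: z = 1.8 + 2.4/2 = 3 m.
Total vertical stress at mid-clay: σ_v = 19.3×1.8 + 18.3×1.2 = 56.7 kPa.
Pore pressure: u = 9.81×(3 − 1.4) = 15.696 kPa.
Initial effective stress: σ'_0 = σ_v − u = 56.7 − 15.696 = 41.004 kPa.
Stress increase at mid-clay by the 2:1 spreading method:
Δσ = qBL/((B+z)(L+z)) = 274×1.6×3/((1.6+3)(3+3)) = 47.652 kPa
Final effective stress: σ'_f = σ'_0 + Δσ = 41.004 + 47.652 = 88.656 kPa.
Normally consolidated clay, so the full stress increment lies on the virgin compression line:
S_c = C_c·H/(1+e₀)·log₁₀(σ'_f/σ'_0) = 0.36×2.4/(1+0.67)×log₁₀(88.656/41.004)
    = 0.51737 × 0.33488 = 0.1733 m

S_c ≈ 0.173 m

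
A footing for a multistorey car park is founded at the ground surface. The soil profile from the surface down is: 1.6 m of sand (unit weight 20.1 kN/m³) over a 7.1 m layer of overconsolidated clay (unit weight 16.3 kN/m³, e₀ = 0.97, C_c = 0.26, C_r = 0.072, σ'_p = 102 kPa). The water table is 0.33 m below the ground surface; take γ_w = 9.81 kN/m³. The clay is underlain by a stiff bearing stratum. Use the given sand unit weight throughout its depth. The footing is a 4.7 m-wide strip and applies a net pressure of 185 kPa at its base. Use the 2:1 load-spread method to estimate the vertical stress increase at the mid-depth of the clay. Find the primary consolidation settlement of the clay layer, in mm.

Mid-depth of clay below the ground surface: z = 1.6 + 7.1/2 = 5.15 m.
Total vertical stress at mid-clay: σ_v = 20.1×1.6 + 16.3×3.55 = 90.025 kPa.
Pore pressure: u = 9.81×(5.15 − 0.33) = 47.284 kPa.
Initial effective stress: σ'_0 = σ_v − u = 90.025 − 47.284 = 42.741 kPa.
Stress increase at mid-clay by the 2:1 spreading method:
Δσ = qB/(B+z) = 185×4.7/(4.7+5.15) = 88.274 kPa
Final effective stress: σ'_f = 42.741 + 88.274 = 131.01 kPa.
σ'_f = 131.01 > σ'_p = 102 kPa, so the stress path crosses the preconsolidation pressure — recompression up to σ'_p, then virgin compression beyond:
S_c = H/(1+e₀)·[C_r·log₁₀(σ'_p/σ'_0) + C_c·log₁₀(σ'_f/σ'_p)]
    = 7.1/1.97 × [0.072×log₁₀(102/42.741) + 0.26×log₁₀(131.01/102)]
    = 3.6041 × [0.027198 + 0.028263] = 0.1999 m

S_c ≈ 200 mm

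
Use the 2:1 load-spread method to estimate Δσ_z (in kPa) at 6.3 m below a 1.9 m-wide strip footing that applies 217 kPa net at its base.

Δσ_z ≈ 50.3 kPa

By the 2:1 method the load spreads at 1 horizontal : 2 vertical, so at depth z the loaded area has grown by z in each plan dimension:
Δσ = qB/(B+z) = 217×1.9/(1.9+6.3) = 50.28 kPa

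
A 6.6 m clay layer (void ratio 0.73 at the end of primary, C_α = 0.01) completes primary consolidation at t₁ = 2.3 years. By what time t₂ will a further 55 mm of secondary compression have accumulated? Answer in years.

t₂ ≈ 63.6 years

S_s = C_α·H/(1+e_p)·log₁₀(t₂/t₁) ⇒ log₁₀(t₂/t₁) = S_s·(1+e_p)/(C_α·H).
log₁₀(t₂/t₁) = 0.055 × (1+0.73) / (0.01×6.6) = 1.442
t₂ = t₁ × 10^1.442 = 2.3 × 27.65 = 63.59 years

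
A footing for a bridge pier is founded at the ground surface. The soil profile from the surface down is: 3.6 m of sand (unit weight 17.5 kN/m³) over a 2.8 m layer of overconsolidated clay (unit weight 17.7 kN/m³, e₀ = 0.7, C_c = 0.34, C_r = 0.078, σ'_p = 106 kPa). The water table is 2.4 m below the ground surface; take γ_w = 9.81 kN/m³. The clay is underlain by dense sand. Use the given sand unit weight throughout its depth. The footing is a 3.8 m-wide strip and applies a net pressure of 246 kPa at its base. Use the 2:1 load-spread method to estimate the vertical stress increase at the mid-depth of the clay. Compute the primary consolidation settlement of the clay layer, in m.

Mid-depth of clay below the ground surface: z = 3.6 + 2.8/2 = 5 m.
Total vertical stress at mid-clay: σ_v = 17.5×3.6 + 17.7×1.4 = 87.78 kPa.
Pore pressure: u = 9.81×(5 − 2.4) = 25.506 kPa.
Initial effective stress: σ'_0 = σ_v − u = 87.78 − 25.506 = 62.274 kPa.
Stress increase at mid-clay by the 2:1 spreading method:
Δσ = qB/(B+z) = 246×3.8/(3.8+5) = 106.23 kPa
Final effective stress: σ'_f = 62.274 + 106.23 = 168.5 kPa.
σ'_f = 168.5 > σ'_p = 106 kPa, so the stress path crosses the preconsolidation pressure — recompression up to σ'_p, then virgin compression beyond:
S_c = H/(1+e₀)·[C_r·log₁₀(σ'_p/σ'_0) + C_c·log₁₀(σ'_f/σ'_p)]
    = 2.8/1.7 × [0.078×log₁₀(106/62.274) + 0.34×log₁₀(168.5/106)]
    = 1.6471 × [0.018018 + 0.06844] = 0.1424 m

S_c ≈ 0.142 m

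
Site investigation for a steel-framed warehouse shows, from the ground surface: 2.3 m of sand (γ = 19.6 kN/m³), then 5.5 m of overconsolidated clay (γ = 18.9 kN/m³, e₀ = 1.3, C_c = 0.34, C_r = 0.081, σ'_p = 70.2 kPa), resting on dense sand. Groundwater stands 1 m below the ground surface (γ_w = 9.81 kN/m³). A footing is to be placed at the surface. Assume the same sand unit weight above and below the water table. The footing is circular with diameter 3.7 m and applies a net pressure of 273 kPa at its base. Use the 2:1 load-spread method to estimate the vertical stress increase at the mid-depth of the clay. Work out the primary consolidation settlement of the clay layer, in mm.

Mid-depth of clay below the ground surface: z = 2.3 + 5.5/2 = 5.05 m.
Total vertical stress at mid-clay: σ_v = 19.6×2.3 + 18.9×2.75 = 97.055 kPa.
Pore pressure: u = 9.81×(5.05 − 1) = 39.73 kPa.
Initial effective stress: σ'_0 = σ_v − u = 97.055 − 39.73 = 57.325 kPa.
Stress increase at mid-clay by the 2:1 spreading method:
Δσ ≈ qD²/(D+z)² = 273×3.7²/(3.7+5.05)² = 48.815 kPa
Final effective stress: σ'_f = 57.325 + 48.815 = 106.14 kPa.
σ'_f = 106.14 > σ'_p = 70.2 kPa, so the stress path crosses the preconsolidation pressure — recompression up to σ'_p, then virgin compression beyond:
S_c = H/(1+e₀)·[C_r·log₁₀(σ'_p/σ'_0) + C_c·log₁₀(σ'_f/σ'_p)]
    = 5.5/2.3 × [0.081×log₁₀(70.2/57.325) + 0.34×log₁₀(106.14/70.2)]
    = 2.3913 × [0.0071274 + 0.061044] = 0.163 m

S_c ≈ 163 mm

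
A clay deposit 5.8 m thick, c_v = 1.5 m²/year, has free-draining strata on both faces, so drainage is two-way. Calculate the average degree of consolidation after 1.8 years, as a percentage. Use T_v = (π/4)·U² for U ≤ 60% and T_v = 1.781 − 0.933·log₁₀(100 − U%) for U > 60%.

Drainage path length: H_d = H/2 = 2.9 m (double drainage).
T_v = c_v·t/H_d² = 1.5×1.8/2.9² = 0.32105.
T_v = 0.32105 corresponds to the U > 60% branch:
U = 1 − 10^((1.781 − T_v)/0.933)/100 = 0.6329

U ≈ 63.3 %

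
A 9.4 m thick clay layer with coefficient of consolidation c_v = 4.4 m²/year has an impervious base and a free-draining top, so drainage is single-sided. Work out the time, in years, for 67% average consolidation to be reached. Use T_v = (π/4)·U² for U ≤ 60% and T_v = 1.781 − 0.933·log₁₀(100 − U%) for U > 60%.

t ≈ 7.31 years

Drainage path length: H_d = H = 9.4 m (single drainage).
U > 60%: T_v = 1.781 − 0.933·log₁₀(100 − 67) = 0.36423.
t = T_v·H_d²/c_v = 0.36423×9.4²/4.4 = 7.314 years.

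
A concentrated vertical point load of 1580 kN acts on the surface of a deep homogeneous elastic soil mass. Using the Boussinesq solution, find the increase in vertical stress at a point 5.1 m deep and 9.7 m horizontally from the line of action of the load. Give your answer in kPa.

Δσ_z ≈ 0.633 kPa

Boussinesq vertical stress below a point load on an elastic half-space:
Δσ_z = 3P/(2πz²) · [1 + (r/z)²]^(−5/2)
r/z = 9.7/5.1 = 1.902; [1+(r/z)²]^(−5/2) = 0.021827.
Δσ_z = 3×1580/(2π×5.1²) × 0.021827 = 29.004 × 0.021827 = 0.6331 kPa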